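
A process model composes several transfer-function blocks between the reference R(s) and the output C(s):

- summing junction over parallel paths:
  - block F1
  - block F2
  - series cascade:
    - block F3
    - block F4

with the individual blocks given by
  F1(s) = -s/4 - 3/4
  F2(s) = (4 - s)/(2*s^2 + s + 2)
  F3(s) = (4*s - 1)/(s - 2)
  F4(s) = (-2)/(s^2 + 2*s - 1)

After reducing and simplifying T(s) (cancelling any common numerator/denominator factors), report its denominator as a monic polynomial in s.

Step 1 - reduce the series chain F3, F4; result (2 - 8*s)/(s^3 - 5*s + 2)
Step 2 - add F1, F2, (F3*F4) (parallel); result (-2*s^6 - 7*s^5 + s^4 - 23*s^3 + 15*s^2 - 124*s + 36)/(8*s^5 + 4*s^4 - 32*s^3 - 4*s^2 - 32*s + 16)
That last expression is T(s), already simplified. Scaling its denominator by 1/8 (the reciprocal of the leading coefficient) yields the monic denominator.

Final answer: s^5 + s^4/2 - 4*s^3 - s^2/2 - 4*s + 2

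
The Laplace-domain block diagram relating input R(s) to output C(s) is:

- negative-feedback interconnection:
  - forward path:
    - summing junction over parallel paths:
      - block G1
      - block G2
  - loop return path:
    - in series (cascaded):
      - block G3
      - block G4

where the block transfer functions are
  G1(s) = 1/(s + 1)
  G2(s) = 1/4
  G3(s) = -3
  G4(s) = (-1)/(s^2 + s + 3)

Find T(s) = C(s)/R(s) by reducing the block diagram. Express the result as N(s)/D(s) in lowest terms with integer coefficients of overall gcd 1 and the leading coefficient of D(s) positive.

The answer is (s^3 + 6*s^2 + 8*s + 15)/(4*s^3 + 8*s^2 + 19*s + 27).

Reasoning:
Step 1. reduce the parallel group G1, G2, giving (s + 5)/(4*s + 4)
Step 2. cascade G3, G4, giving 3/(s^2 + s + 3)
Step 3. apply the feedback formula to (G1+G2), (G3*G4), giving the overall T(s)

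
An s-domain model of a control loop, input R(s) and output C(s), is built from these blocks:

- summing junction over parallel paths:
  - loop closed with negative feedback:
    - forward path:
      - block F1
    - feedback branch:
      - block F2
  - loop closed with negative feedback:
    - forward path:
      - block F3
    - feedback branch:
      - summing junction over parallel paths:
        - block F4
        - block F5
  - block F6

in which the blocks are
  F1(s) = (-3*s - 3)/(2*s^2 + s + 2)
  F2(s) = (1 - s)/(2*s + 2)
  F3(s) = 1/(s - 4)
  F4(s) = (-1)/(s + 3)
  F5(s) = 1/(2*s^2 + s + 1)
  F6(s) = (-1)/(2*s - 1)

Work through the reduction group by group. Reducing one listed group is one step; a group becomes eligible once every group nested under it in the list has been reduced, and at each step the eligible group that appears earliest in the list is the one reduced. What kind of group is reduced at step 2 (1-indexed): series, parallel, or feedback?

1. feedback reduction of F1, F2
2. add F4, F5 (parallel)
3. close the feedback loop around F3, (F4+F5)
4. parallel reduction of [F1/(1+F1*F2)], [F3/(1+F3*(F4+F5))], F6
Step 2: parallel.

Final answer: parallel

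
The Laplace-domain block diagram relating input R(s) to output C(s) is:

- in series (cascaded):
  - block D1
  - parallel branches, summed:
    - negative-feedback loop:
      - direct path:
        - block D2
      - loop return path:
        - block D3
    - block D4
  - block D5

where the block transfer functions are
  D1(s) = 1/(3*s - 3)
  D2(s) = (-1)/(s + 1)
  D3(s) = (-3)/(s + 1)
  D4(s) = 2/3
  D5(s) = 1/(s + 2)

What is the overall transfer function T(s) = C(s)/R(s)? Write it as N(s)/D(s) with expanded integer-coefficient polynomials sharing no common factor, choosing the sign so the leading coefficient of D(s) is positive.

First reduce the diagram to T(s).

(1) reduce the feedback loop with forward D2 and return D3 = (-s - 1)/(s^2 + 2*s + 4)
(2) combine [D2/(1+D2*D3)], D4 in parallel = (2*s^2 + s + 5)/(3*s^2 + 6*s + 12)
(3) combine D1, ([D2/(1+D2*D3)]+D4), D5 in series - this is the overall T(s), already in the required normalized form

Answer: (2*s^2 + s + 5)/(9*s^4 + 27*s^3 + 36*s^2 - 72)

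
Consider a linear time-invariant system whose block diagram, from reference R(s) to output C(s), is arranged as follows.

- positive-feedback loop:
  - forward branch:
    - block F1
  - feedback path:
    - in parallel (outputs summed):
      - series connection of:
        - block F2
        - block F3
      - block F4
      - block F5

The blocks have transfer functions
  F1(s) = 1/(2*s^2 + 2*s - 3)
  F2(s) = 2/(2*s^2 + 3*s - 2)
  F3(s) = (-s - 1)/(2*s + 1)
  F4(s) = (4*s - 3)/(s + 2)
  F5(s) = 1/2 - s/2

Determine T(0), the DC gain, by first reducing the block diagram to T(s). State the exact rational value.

The answer is -1/3.

Reasoning:
Step 1. multiply F2, F3 (series): (-2*s - 2)/(4*s^3 + 8*s^2 - s - 2)
Step 2. parallel reduction of (F2*F3), F4, F5: (-4*s^4 + 28*s^3 - 15*s^2 - 11*s)/(8*s^3 + 16*s^2 - 2*s - 4)
Step 3. reduce the feedback loop with forward F1 and return ((F2*F3)+F4+F5): (8*s^3 + 16*s^2 - 2*s - 4)/(16*s^5 + 52*s^4 - 24*s^3 - 45*s^2 + 9*s + 12)
The step-3 result is T(s). Setting s = 0: T(0) = -4/12 = -1/3.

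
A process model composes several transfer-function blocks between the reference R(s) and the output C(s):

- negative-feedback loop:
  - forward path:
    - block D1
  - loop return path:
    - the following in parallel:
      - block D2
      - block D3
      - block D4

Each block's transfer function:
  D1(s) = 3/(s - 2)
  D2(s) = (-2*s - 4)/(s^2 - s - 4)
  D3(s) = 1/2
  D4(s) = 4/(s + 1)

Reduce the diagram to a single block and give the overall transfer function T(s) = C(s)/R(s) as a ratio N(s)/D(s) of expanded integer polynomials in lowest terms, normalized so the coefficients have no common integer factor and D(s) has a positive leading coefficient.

Reducing step by step:

(1) parallel reduction of D2, D3, D4: (s^3 + 4*s^2 - 25*s - 44)/(2*s^3 - 10*s - 8)
(2) collapse the loop (D1 forward, (D2+D3+D4) return): this yields T(s), and no further normalization is needed

Answer: (6*s^3 - 30*s - 24)/(2*s^4 - s^3 + 2*s^2 - 63*s - 116)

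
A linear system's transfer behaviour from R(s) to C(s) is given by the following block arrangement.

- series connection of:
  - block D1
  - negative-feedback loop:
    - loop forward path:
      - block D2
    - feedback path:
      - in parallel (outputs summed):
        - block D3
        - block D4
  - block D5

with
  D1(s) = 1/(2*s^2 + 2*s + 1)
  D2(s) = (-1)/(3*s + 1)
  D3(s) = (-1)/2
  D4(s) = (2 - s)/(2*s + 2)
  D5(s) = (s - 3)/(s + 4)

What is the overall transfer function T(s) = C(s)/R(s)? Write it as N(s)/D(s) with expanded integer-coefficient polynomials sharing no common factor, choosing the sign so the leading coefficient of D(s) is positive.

(1) parallel reduction of D3, D4 gives (1 - 2*s)/(2*s + 2)
(2) close the feedback loop around D2, (D3+D4) gives (-2*s - 2)/(6*s^2 + 10*s + 1)
(3) multiply D1, [D2/(1+D2*(D3+D4))], D5 (series), giving the overall T(s)

Answer: (-2*s^2 + 4*s + 6)/(12*s^5 + 80*s^4 + 156*s^3 + 124*s^2 + 49*s + 4)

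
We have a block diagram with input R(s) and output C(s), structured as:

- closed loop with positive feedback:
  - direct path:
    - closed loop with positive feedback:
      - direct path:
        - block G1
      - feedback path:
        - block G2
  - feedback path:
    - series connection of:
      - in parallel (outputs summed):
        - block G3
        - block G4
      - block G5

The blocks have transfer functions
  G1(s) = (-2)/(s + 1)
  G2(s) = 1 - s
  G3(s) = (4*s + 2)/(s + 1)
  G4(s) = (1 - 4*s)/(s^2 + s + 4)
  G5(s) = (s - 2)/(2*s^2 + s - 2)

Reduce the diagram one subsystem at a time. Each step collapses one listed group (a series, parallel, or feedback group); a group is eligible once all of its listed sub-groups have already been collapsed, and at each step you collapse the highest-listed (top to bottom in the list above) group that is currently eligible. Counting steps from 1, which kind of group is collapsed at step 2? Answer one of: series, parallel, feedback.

Answer: parallel

Working:
(1) apply the feedback formula to G1, G2
(2) sum the parallel branches G3, G4
(3) series reduction of (G3+G4), G5
(4) apply the feedback formula to [G1/(1-G1*G2)], ((G3+G4)*G5)
Step 2 collapses a parallel group.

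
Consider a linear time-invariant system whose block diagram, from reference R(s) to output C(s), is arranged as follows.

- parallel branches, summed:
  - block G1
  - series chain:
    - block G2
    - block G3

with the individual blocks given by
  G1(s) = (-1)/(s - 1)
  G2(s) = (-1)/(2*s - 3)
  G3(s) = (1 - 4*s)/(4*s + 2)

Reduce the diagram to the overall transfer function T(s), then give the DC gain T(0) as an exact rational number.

First reduce the diagram to T(s).

Step 1. reduce the series chain G2, G3 gives (4*s - 1)/(8*s^2 - 8*s - 6)
Step 2. sum the parallel branches G1, (G2*G3) gives (-4*s^2 + 3*s + 7)/(8*s^3 - 16*s^2 + 2*s + 6)
That last expression is T(s); at s = 0 only the constant terms survive, so T(0) = 7/6.

Answer: 7/6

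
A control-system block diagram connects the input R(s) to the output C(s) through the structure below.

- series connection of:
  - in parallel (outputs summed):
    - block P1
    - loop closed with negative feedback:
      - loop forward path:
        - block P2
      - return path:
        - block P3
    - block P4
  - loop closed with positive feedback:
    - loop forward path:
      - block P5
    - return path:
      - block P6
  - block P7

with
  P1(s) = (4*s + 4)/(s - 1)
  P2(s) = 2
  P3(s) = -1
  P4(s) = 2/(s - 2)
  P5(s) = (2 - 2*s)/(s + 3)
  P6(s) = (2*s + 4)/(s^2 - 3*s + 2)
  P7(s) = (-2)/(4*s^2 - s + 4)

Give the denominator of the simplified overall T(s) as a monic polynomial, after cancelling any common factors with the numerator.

Answer: s^4 + 19*s^3/4 + 7*s^2/4 + 9*s/2 + 2

Working:
1. feedback reduction of P2, P3 -> -2
2. parallel reduction of P1, [P2/(1+P2*P3)], P4 -> (2*s^2 + 4*s - 14)/(s^2 - 3*s + 2)
3. feedback reduction of P5, P6 -> (-2*s^2 + 6*s - 4)/(s^2 + 5*s + 2)
4. combine (P1+[P2/(1+P2*P3)]+P4), [P5/(1-P5*P6)], P7 in series -> (8*s^2 + 16*s - 56)/(4*s^4 + 19*s^3 + 7*s^2 + 18*s + 8)
No further cancellation is possible in the step-4 result, so that is T(s). Its denominator becomes monic after dividing by the leading coefficient 4.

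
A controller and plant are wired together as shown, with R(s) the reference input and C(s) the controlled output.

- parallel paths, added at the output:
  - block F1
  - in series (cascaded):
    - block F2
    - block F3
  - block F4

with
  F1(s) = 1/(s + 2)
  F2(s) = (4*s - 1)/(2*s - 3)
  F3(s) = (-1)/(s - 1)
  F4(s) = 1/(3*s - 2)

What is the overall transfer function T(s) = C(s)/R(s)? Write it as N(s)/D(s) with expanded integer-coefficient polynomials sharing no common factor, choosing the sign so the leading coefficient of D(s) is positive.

Reducing step by step:

[1] cascade F2, F3 gives (1 - 4*s)/(2*s^2 - 5*s + 3)
[2] combine F1, (F2*F3), F4 in parallel, giving the overall T(s)

Answer: (-4*s^3 - 33*s^2 + 32*s - 4)/(6*s^4 - 7*s^3 - 19*s^2 + 32*s - 12)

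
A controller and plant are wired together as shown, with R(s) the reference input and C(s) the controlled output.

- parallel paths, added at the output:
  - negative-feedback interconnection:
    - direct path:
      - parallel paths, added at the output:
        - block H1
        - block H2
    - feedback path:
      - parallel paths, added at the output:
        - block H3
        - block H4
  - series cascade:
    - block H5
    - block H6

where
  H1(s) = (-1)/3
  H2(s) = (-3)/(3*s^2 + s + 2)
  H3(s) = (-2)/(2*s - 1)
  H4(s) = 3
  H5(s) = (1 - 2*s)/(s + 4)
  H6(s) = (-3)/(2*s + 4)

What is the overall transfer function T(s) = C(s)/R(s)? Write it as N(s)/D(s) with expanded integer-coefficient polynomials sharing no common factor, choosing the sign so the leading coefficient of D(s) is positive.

1. reduce the parallel group H1, H2, giving (-3*s^2 - s - 11)/(9*s^2 + 3*s + 6)
2. add H3, H4 (parallel), giving (6*s - 5)/(2*s - 1)
3. reduce the feedback loop with forward (H1+H2) and return (H3+H4), giving (-6*s^3 + s^2 - 21*s + 11)/(6*s^2 - 52*s + 49)
4. series reduction of H5, H6, giving (6*s - 3)/(2*s^2 + 12*s + 16)
5. reduce the parallel group [(H1+H2)/(1+(H1+H2)*(H3+H4))], (H5*H6); the result is T(s) itself (integer coefficients, no common factor, positive leading denominator coefficient)

Hence the answer: (-12*s^5 - 70*s^4 - 90*s^3 - 544*s^2 + 246*s + 29)/(12*s^4 - 32*s^3 - 430*s^2 - 244*s + 784)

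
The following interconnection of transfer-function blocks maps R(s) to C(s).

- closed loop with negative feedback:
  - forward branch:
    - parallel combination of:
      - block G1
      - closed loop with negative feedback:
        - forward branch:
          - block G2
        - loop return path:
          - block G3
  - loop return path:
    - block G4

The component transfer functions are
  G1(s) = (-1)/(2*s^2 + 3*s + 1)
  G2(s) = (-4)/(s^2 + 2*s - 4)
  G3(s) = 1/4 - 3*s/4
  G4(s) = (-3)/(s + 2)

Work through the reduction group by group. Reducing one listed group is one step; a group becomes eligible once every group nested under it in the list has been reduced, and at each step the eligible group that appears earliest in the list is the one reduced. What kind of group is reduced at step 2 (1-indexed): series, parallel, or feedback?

Step 1. reduce the feedback loop with forward G2 and return G3
Step 2. add G1, [G2/(1+G2*G3)] (parallel)
Step 3. reduce the feedback loop with forward (G1+[G2/(1+G2*G3)]) and return G4
Step 2: parallel.

Hence the answer: parallel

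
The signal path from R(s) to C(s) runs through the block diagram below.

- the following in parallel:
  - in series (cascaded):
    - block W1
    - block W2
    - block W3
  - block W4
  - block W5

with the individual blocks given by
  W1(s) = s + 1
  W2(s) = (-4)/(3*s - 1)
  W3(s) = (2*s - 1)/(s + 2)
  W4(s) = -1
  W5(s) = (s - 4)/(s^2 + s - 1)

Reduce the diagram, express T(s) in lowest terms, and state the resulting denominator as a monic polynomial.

[1] reduce the series chain W1, W2, W3 gives (-8*s^2 - 4*s + 4)/(3*s^2 + 5*s - 2)
[2] reduce the parallel group (W1*W2*W3), W4, W5 gives (-11*s^4 - 17*s^3 + s^2 - 7*s + 2)/(3*s^4 + 8*s^3 - 7*s + 2)
That last expression is T(s), already simplified. Scaling its denominator by 1/3 (the reciprocal of the leading coefficient) yields the monic denominator.

Hence the answer: s^4 + 8*s^3/3 - 7*s/3 + 2/3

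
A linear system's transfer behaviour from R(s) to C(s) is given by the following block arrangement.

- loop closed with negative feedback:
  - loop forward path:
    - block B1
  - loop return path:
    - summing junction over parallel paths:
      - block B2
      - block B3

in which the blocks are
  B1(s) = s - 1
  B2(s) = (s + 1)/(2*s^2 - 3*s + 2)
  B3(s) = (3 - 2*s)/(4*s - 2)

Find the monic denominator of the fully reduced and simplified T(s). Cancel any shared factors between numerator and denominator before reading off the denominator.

Step 1: reduce the parallel group B2, B3, giving (-4*s^3 + 16*s^2 - 11*s + 4)/(8*s^3 - 16*s^2 + 14*s - 4)
Step 2: close the feedback loop around B1, (B2+B3), giving (-8*s^4 + 24*s^3 - 30*s^2 + 18*s - 4)/(4*s^4 - 28*s^3 + 43*s^2 - 29*s + 8)
Step 2 gives the fully reduced T(s), with no common factor left to cancel. The denominator's leading coefficient is 4, so divide each of its coefficients by 4 to get the monic form.

Final answer: s^4 - 7*s^3 + 43*s^2/4 - 29*s/4 + 2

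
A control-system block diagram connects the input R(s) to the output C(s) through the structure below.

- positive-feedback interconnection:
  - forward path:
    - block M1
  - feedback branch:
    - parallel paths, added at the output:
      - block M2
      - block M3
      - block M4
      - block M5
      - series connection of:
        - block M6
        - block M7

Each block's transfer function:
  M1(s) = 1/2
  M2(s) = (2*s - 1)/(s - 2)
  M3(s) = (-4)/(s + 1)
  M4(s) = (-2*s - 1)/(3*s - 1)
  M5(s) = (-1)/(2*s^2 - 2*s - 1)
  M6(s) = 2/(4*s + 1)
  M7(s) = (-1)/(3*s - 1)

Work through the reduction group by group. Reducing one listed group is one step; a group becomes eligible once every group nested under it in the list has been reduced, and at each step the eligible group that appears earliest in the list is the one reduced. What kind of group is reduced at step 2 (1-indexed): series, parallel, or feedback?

Reducing step by step:

Step 1. multiply M6, M7 (series)
Step 2. parallel reduction of M2, M3, M4, M5, (M6*M7)
Step 3. apply the feedback formula to M1, (M2+M3+M4+M5+(M6*M7))
The group at step 2 is a parallel group.

Answer: parallel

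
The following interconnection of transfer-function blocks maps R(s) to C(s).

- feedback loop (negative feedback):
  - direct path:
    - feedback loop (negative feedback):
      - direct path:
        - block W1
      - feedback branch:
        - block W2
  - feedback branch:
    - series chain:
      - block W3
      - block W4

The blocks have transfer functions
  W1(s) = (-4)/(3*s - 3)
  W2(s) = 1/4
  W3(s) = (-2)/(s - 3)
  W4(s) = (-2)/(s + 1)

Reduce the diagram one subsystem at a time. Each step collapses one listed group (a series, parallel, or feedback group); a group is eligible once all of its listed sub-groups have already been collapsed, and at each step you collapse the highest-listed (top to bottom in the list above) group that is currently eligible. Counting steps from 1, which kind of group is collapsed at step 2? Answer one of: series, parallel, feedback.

(1) collapse the loop (W1 forward, W2 return)
(2) series reduction of W3, W4
(3) collapse the loop ([W1/(1+W1*W2)] forward, (W3*W4) return)
Step 2 collapses a series group.

Answer: series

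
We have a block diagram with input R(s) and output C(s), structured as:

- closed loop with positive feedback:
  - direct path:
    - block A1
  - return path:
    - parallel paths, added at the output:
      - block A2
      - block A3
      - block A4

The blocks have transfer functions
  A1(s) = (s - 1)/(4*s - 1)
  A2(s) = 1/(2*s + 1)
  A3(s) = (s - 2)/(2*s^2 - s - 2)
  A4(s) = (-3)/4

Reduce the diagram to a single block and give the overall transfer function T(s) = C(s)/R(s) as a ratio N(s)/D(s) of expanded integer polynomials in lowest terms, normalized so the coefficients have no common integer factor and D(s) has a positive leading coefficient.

Step 1: add A2, A3, A4 (parallel) gives (-12*s^3 + 16*s^2 - s - 10)/(16*s^3 - 20*s - 8)
Step 2: close the feedback loop around A1, (A2+A3+A4) - this is the overall T(s), already in the required normalized form

Final answer: (16*s^4 - 16*s^3 - 20*s^2 + 12*s + 8)/(76*s^4 - 44*s^3 - 63*s^2 - 3*s - 2)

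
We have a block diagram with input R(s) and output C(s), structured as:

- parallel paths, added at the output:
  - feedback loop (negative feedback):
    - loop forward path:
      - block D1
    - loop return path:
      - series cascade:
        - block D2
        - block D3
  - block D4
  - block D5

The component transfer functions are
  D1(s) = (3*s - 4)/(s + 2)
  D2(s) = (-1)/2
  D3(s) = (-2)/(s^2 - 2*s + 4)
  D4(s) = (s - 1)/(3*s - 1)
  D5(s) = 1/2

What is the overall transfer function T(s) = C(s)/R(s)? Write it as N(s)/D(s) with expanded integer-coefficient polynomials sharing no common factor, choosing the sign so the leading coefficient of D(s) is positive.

Step 1: reduce the series chain D2, D3 -> 1/(s^2 - 2*s + 4)
Step 2: collapse the loop (D1 forward, (D2*D3) return) -> (3*s^3 - 10*s^2 + 20*s - 16)/(s^3 + 3*s + 4)
Step 3: reduce the parallel group [D1/(1+D1*(D2*D3))], D4, D5: this yields T(s), and no further normalization is needed

Therefore the answer is (23*s^4 - 69*s^3 + 155*s^2 - 125*s + 20)/(6*s^4 - 2*s^3 + 18*s^2 + 18*s - 8).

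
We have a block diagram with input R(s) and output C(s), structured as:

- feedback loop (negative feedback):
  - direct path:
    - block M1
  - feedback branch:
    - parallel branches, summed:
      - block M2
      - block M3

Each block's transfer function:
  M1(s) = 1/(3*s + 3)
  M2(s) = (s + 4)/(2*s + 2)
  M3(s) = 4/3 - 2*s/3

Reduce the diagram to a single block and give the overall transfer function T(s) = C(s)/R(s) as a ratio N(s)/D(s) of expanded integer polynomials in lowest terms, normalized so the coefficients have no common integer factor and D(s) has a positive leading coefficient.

Reducing step by step:

[1] combine M2, M3 in parallel = (-4*s^2 + 7*s + 20)/(6*s + 6)
[2] collapse the loop (M1 forward, (M2+M3) return): this yields T(s), and no further normalization is needed

Answer: (6*s + 6)/(14*s^2 + 43*s + 38)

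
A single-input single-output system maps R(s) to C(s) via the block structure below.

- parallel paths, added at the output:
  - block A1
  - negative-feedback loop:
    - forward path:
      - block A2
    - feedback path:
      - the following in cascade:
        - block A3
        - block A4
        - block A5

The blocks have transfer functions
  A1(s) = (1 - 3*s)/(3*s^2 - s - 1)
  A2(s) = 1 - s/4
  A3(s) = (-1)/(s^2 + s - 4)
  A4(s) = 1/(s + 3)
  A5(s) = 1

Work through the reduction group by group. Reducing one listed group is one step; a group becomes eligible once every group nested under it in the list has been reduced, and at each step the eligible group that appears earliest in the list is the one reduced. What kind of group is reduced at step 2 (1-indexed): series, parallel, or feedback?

1. series reduction of A3, A4, A5
2. apply the feedback formula to A2, (A3*A4*A5)
3. reduce the parallel group A1, [A2/(1+A2*(A3*A4*A5))]
So the answer for step 2 is feedback.

Answer: feedback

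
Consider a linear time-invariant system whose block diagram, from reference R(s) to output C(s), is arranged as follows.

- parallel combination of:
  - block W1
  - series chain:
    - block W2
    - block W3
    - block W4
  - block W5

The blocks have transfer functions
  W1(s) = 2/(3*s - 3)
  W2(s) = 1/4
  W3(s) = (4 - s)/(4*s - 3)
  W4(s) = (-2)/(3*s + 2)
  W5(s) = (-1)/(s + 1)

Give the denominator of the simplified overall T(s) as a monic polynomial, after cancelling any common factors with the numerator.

The answer is s^4 - s^3/12 - 3*s^2/2 + s/12 + 1/2.

Reasoning:
Step 1: reduce the series chain W2, W3, W4; result (s - 4)/(24*s^2 - 2*s - 12)
Step 2: combine W1, (W2*W3*W4), W5 in parallel; result (-21*s^3 + 110*s^2 - s - 48)/(72*s^4 - 6*s^3 - 108*s^2 + 6*s + 36)
The result of step 2 is T(s) in lowest terms. Its denominator has leading coefficient 72; dividing the denominator through by 72 makes it monic.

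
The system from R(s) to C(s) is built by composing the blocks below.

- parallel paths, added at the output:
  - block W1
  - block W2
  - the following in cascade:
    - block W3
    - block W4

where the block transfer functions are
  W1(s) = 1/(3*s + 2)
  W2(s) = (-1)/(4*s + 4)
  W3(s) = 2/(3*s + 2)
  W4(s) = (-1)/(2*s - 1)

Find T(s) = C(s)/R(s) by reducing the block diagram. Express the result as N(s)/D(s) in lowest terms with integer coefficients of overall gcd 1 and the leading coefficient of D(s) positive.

The answer is (2*s^2 - 5*s - 10)/(24*s^3 + 28*s^2 - 4*s - 8).

Reasoning:
[1] reduce the series chain W3, W4, giving (-2)/(6*s^2 + s - 2)
[2] add W1, W2, (W3*W4) (parallel); the result is T(s) itself (integer coefficients, no common factor, positive leading denominator coefficient)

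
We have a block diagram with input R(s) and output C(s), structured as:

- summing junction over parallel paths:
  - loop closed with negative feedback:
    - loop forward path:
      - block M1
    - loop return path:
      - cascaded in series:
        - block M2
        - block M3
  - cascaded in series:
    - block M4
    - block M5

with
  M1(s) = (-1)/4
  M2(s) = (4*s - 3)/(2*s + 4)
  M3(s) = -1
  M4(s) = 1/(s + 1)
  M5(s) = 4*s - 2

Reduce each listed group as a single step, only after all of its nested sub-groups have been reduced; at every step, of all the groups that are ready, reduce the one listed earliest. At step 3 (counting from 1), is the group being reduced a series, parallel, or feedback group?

Step 1. reduce the series chain M2, M3
Step 2. reduce the feedback loop with forward M1 and return (M2*M3)
Step 3. series reduction of M4, M5
Step 4. combine [M1/(1+M1*(M2*M3))], (M4*M5) in parallel
Step 3: series.

Hence the answer: series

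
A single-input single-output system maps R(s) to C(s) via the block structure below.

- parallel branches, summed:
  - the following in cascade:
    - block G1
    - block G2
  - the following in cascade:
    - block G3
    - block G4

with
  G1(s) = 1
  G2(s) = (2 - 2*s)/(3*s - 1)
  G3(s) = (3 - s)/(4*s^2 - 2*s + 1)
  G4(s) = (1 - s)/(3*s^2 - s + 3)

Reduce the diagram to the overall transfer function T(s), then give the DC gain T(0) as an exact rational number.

Step 1. series reduction of G1, G2 = (2 - 2*s)/(3*s - 1)
Step 2. cascade G3, G4 = (s^2 - 4*s + 3)/(12*s^4 - 10*s^3 + 17*s^2 - 7*s + 3)
Step 3. add (G1*G2), (G3*G4) (parallel) = (-24*s^5 + 44*s^4 - 51*s^3 + 35*s^2 - 7*s + 3)/(36*s^5 - 42*s^4 + 61*s^3 - 38*s^2 + 16*s - 3)
DC gain: substitute s = 0 into T(s) from step 3: T(0) = 3/(-3) = -1.

Answer: -1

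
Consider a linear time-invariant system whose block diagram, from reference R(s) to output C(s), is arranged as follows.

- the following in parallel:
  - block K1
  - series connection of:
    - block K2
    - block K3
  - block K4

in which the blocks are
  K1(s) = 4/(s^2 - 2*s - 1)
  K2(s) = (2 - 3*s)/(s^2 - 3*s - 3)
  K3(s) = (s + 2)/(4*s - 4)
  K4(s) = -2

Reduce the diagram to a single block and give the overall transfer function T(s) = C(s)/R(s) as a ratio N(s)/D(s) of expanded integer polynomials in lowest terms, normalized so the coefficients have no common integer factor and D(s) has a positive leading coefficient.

First reduce the diagram to T(s).

(1) series reduction of K2, K3 -> (-3*s^2 - 4*s + 4)/(4*s^3 - 16*s^2 + 12)
(2) add K1, (K2*K3), K4 (parallel), giving the overall T(s)

Answer: (-8*s^5 + 45*s^4 - 38*s^3 - 105*s^2 + 44*s + 68)/(4*s^5 - 24*s^4 + 28*s^3 + 28*s^2 - 24*s - 12)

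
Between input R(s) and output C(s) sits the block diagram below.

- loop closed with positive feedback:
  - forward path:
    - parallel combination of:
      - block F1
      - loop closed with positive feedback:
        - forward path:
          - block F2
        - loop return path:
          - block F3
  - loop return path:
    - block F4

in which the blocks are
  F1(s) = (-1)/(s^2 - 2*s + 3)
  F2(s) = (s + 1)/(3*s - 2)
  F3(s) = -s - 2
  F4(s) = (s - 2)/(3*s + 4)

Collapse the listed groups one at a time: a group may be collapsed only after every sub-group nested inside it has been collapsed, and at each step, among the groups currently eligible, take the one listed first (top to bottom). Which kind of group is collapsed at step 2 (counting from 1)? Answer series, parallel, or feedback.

[1] reduce the feedback loop with forward F2 and return F3
[2] sum the parallel branches F1, [F2/(1-F2*F3)]
[3] reduce the feedback loop with forward (F1+[F2/(1-F2*F3)]) and return F4
So the answer for step 2 is parallel.

Answer: parallel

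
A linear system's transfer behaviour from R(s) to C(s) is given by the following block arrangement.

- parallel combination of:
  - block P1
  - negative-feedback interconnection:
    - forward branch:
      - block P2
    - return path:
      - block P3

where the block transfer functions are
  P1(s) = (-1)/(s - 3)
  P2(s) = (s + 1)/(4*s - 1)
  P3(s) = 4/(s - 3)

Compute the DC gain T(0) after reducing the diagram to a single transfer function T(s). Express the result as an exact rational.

Step 1: apply the feedback formula to P2, P3, giving (s^2 - 2*s - 3)/(4*s^2 - 9*s + 7)
Step 2: reduce the parallel group P1, [P2/(1+P2*P3)], giving (s^3 - 9*s^2 + 12*s + 2)/(4*s^3 - 21*s^2 + 34*s - 21)
Step 2 gives the overall T(s). Then T(0) = 2/(-21) = -2/21.

Hence the answer: -2/21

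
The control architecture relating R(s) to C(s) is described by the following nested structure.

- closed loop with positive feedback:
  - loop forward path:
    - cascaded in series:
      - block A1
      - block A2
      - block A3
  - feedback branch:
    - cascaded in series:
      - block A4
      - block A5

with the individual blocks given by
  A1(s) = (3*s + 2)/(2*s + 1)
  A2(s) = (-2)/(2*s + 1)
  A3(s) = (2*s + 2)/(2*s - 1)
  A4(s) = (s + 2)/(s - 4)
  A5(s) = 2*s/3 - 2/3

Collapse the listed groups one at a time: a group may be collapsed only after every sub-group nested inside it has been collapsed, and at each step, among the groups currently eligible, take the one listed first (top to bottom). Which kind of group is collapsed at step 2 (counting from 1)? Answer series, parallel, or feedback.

Reducing step by step:

[1] combine A1, A2, A3 in series
[2] multiply A4, A5 (series)
[3] collapse the loop ((A1*A2*A3) forward, (A4*A5) return)
At step 2 the group reduced is series.

Answer: series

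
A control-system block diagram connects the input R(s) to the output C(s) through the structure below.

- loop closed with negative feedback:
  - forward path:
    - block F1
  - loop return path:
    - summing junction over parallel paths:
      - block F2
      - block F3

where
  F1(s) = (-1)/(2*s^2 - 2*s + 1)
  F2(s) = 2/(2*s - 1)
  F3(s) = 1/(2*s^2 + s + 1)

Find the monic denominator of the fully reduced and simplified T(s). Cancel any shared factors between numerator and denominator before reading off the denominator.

Step 1: reduce the parallel group F2, F3 = (4*s^2 + 4*s + 1)/(4*s^3 + s - 1)
Step 2: feedback reduction of F1, (F2+F3) = (-4*s^3 - s + 1)/(8*s^5 - 8*s^4 + 6*s^3 - 8*s^2 - s - 2)
No further cancellation is possible in the step-2 result, so that is T(s). Its denominator becomes monic after dividing by the leading coefficient 8.

Final answer: s^5 - s^4 + 3*s^3/4 - s^2 - s/8 - 1/4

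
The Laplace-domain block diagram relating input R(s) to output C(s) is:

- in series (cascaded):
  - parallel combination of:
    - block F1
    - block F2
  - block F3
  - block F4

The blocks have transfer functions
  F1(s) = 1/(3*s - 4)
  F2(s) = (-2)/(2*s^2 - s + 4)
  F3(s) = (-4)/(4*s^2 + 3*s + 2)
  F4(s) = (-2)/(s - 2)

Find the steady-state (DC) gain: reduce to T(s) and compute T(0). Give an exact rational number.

Step 1. combine F1, F2 in parallel, giving (2*s^2 - 7*s + 12)/(6*s^3 - 11*s^2 + 16*s - 16)
Step 2. series reduction of (F1+F2), F3, F4, giving (16*s^2 - 56*s + 96)/(24*s^6 - 74*s^5 + 95*s^4 - 124*s^3 + 60*s^2 + 64)
Step 2 gives the overall T(s). Then T(0) = 96/64 = 3/2.

Therefore the answer is 3/2.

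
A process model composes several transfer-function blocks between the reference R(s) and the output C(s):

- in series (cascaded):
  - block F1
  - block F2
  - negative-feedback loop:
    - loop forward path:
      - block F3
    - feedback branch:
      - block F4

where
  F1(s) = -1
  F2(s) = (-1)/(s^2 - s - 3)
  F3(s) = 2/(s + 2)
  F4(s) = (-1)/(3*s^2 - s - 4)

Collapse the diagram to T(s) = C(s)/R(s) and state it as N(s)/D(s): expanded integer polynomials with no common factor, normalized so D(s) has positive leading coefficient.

1. collapse the loop (F3 forward, F4 return); result (6*s^2 - 2*s - 8)/(3*s^3 + 5*s^2 - 6*s - 10)
2. combine F1, F2, [F3/(1+F3*F4)] in series, giving the overall T(s)

Final answer: (6*s^2 - 2*s - 8)/(3*s^5 + 2*s^4 - 20*s^3 - 19*s^2 + 28*s + 30)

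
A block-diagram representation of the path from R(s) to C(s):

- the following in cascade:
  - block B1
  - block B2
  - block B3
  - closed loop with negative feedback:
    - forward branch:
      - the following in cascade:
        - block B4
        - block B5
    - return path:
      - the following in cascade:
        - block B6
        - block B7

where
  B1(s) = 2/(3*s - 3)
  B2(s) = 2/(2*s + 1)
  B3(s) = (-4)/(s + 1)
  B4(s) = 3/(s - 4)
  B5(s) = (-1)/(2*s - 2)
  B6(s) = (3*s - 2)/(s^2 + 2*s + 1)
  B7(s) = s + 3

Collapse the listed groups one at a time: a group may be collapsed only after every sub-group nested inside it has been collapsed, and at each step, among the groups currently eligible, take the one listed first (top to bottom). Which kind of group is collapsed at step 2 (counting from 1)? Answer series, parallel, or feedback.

Reducing step by step:

Step 1. cascade B4, B5
Step 2. series reduction of B6, B7
Step 3. feedback reduction of (B4*B5), (B6*B7)
Step 4. series reduction of B1, B2, B3, [(B4*B5)/(1+(B4*B5)*(B6*B7))]
The group at step 2 is a series group.

Answer: series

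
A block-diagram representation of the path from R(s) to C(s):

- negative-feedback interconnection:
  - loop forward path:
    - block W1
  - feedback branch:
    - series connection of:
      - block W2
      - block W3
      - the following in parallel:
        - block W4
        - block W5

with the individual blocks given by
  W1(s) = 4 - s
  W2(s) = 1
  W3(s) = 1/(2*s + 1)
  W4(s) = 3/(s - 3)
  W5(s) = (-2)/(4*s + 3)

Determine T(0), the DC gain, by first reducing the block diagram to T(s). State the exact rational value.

Step 1. parallel reduction of W4, W5, giving (10*s + 15)/(4*s^2 - 9*s - 9)
Step 2. series reduction of W2, W3, (W4+W5), giving (10*s + 15)/(8*s^3 - 14*s^2 - 27*s - 9)
Step 3. reduce the feedback loop with forward W1 and return (W2*W3*(W4+W5)), giving (-8*s^4 + 46*s^3 - 29*s^2 - 99*s - 36)/(8*s^3 - 24*s^2 - 2*s + 51)
That last expression is T(s); at s = 0 only the constant terms survive, so T(0) = -36/51 = -12/17.

Answer: -12/17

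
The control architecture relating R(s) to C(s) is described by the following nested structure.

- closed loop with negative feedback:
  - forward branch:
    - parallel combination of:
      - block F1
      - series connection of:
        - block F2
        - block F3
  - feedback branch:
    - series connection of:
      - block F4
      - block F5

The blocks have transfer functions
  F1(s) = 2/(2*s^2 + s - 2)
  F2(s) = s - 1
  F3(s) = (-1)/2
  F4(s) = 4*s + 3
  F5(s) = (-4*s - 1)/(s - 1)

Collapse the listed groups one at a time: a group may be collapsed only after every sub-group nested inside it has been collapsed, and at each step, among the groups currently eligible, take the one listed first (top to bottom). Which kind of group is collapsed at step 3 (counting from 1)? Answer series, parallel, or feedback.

Answer: series

Working:
Step 1: reduce the series chain F2, F3
Step 2: add F1, (F2*F3) (parallel)
Step 3: reduce the series chain F4, F5
Step 4: feedback reduction of (F1+(F2*F3)), (F4*F5)
The group at step 3 is a series group.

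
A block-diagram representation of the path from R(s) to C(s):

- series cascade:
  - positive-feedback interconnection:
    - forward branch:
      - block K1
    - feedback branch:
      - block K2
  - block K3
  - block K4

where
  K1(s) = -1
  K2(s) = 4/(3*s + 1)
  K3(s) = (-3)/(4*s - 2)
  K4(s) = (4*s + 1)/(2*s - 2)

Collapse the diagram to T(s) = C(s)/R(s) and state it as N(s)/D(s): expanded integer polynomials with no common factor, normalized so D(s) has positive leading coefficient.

(1) reduce the feedback loop with forward K1 and return K2 -> (-3*s - 1)/(3*s + 5)
(2) combine [K1/(1-K1*K2)], K3, K4 in series - this is the overall T(s), already in the required normalized form

Hence the answer: (36*s^2 + 21*s + 3)/(24*s^3 + 4*s^2 - 48*s + 20)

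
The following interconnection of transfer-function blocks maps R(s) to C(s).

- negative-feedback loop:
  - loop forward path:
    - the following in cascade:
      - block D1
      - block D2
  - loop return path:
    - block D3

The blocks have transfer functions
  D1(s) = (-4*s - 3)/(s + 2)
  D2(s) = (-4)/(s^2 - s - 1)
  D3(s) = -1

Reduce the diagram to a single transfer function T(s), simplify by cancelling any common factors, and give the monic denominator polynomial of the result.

The answer is s^3 + s^2 - 19*s - 14.

Reasoning:
1. combine D1, D2 in series -> (16*s + 12)/(s^3 + s^2 - 3*s - 2)
2. collapse the loop ((D1*D2) forward, D3 return) -> (16*s + 12)/(s^3 + s^2 - 19*s - 14)
Step 2 gives the fully reduced T(s), with no common factor left to cancel. The denominator is already monic (leading coefficient 1).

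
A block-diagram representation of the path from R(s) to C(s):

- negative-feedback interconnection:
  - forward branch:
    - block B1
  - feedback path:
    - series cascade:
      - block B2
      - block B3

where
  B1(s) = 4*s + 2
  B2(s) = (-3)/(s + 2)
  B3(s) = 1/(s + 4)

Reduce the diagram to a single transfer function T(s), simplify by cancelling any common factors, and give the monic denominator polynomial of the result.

Step 1 - combine B2, B3 in series, giving (-3)/(s^2 + 6*s + 8)
Step 2 - apply the feedback formula to B1, (B2*B3), giving (4*s^3 + 26*s^2 + 44*s + 16)/(s^2 - 6*s + 2)
The result of step 2 is T(s) in lowest terms. Its denominator already has leading coefficient 1, so it is monic as it stands.

Answer: s^2 - 6*s + 2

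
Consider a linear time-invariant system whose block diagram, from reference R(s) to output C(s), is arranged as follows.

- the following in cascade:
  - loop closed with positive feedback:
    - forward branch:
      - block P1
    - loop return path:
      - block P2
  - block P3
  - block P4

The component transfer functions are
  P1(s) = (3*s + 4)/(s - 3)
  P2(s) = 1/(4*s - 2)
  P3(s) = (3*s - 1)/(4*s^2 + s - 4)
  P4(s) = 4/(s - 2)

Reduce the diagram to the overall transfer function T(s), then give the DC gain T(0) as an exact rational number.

(1) reduce the feedback loop with forward P1 and return P2 -> (12*s^2 + 10*s - 8)/(4*s^2 - 17*s + 2)
(2) cascade [P1/(1-P1*P2)], P3, P4 -> (144*s^3 + 72*s^2 - 136*s + 32)/(16*s^5 - 96*s^4 + 103*s^3 + 120*s^2 - 148*s + 16)
Evaluating the step-2 result (the overall T(s)) at s = 0 gives T(0) = 32/16 = 2.

Answer: 2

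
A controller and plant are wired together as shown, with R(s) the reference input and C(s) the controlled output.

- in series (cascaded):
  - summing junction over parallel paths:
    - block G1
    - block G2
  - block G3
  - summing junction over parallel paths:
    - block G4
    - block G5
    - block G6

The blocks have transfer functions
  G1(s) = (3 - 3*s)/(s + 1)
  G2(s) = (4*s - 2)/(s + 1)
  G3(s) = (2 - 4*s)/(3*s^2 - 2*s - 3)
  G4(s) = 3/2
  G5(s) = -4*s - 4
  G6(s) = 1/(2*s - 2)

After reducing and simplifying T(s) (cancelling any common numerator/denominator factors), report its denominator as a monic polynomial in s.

Reducing step by step:

(1) parallel reduction of G1, G2 -> 1
(2) sum the parallel branches G4, G5, G6 -> (-8*s^2 + 3*s + 6)/(2*s - 2)
(3) combine (G1+G2), G3, (G4+G5+G6) in series -> (16*s^3 - 14*s^2 - 9*s + 6)/(3*s^3 - 5*s^2 - s + 3)
Step 3 gives the fully reduced T(s), with no common factor left to cancel. The denominator's leading coefficient is 3, so divide each of its coefficients by 3 to get the monic form.

Answer: s^3 - 5*s^2/3 - s/3 + 1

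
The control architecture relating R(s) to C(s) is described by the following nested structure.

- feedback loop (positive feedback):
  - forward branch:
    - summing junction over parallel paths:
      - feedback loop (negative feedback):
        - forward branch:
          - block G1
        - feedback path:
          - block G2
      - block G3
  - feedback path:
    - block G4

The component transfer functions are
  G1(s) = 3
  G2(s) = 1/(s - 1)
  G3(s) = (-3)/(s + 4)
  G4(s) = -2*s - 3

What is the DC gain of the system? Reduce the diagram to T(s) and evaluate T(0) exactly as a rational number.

First reduce the diagram to T(s).

Step 1: feedback reduction of G1, G2 gives (3*s - 3)/(s + 2)
Step 2: sum the parallel branches [G1/(1+G1*G2)], G3 gives (3*s^2 + 6*s - 18)/(s^2 + 6*s + 8)
Step 3: collapse the loop (([G1/(1+G1*G2)]+G3) forward, G4 return) gives (3*s^2 + 6*s - 18)/(6*s^3 + 22*s^2 - 12*s - 46)
Step 3 gives the overall T(s). Then T(0) = -18/(-46) = 9/23.

Answer: 9/23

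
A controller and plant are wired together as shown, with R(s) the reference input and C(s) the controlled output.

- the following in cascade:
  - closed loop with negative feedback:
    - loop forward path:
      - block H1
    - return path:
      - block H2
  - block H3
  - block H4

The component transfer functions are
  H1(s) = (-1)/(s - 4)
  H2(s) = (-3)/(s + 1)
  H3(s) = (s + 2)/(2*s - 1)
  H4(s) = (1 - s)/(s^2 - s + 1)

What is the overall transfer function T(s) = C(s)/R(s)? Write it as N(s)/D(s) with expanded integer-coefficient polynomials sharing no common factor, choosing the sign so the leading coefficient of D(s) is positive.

(1) reduce the feedback loop with forward H1 and return H2 = (-s - 1)/(s^2 - 3*s - 1)
(2) reduce the series chain [H1/(1+H1*H2)], H3, H4 - this is the overall T(s), already in the required normalized form

Answer: (s^3 + 2*s^2 - s - 2)/(2*s^5 - 9*s^4 + 10*s^3 - 7*s^2 + 1)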